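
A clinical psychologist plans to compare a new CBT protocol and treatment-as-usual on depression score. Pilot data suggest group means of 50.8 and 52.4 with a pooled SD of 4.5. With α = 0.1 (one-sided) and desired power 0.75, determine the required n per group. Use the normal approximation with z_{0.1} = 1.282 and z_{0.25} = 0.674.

Cohen's d = |M₁ − M₂| / SD_pooled = |50.8 − 52.4| / 4.5 = 1.6 / 4.5 = 0.356.
For two independent groups with equal n: n = 2·((z_{α} + z_β) / d)².
z_{α} + z_β = 1.282 + 0.674 = 1.956.
n = 2 × (1.956 / 0.356)² = 2 × 5.494² = 2 × 30.19 = 60.4.
Round up to the next whole participant.

n = 61 per group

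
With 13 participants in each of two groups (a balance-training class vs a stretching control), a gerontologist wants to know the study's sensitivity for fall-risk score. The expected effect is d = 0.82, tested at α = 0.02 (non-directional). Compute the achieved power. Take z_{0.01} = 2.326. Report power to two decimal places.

For two equal groups, power = Φ(d·√(n/2) − z_{α/2}).
d·√(n/2) = 0.82 × √(13/2) = 0.82 × 2.550 = 2.091.
z_β = 2.091 − 2.326 = -0.235.
Power = Φ(-0.235) = 0.407.

power ≈ 0.41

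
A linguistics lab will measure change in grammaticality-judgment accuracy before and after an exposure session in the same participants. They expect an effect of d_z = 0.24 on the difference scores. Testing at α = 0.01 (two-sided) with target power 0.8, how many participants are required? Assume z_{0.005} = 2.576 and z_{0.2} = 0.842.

n = 203 pairs

For a paired (one-sample on differences) test: n = ((z_{α/2} + z_β) / d)².
z_{α/2} + z_β = 2.576 + 0.842 = 3.418.
n = (3.418 / 0.24)² = 14.242² = 202.83.
Round up.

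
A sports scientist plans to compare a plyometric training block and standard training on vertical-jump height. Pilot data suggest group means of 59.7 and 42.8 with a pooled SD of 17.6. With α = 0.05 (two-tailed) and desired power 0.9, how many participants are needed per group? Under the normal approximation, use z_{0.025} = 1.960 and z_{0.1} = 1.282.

Cohen's d = |M₁ − M₂| / SD_pooled = |59.7 − 42.8| / 17.6 = 16.9 / 17.6 = 0.960.
For two independent groups with equal n: n = 2·((z_{α/2} + z_β) / d)².
z_{α/2} + z_β = 1.960 + 1.282 = 3.242.
n = 2 × (3.242 / 0.960)² = 2 × 3.377² = 2 × 11.40 = 22.8.
Round up to the next whole participant.

n = 23 per group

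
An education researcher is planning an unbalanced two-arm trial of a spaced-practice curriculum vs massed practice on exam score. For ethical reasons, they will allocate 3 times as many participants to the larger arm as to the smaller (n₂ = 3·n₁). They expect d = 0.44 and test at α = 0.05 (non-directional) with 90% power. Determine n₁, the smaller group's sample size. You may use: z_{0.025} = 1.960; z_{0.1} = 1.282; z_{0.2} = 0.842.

With allocation ratio k = n₂/n₁ = 3, Var(x̄₁−x̄₂) = σ²(1/n₁ + 1/(k·n₁)) = σ²·(k+1)/(k·n₁).
So n₁ = (1 + 1/k)·((z_{α/2} + z_β)/d)² = 1.333 × (3.242/0.44)².
n₁ = 1.333 × 54.29 = 72.4.
Round up: n₁ = 73, giving n₂ = 3 × 73 = 219.

n₁ = 73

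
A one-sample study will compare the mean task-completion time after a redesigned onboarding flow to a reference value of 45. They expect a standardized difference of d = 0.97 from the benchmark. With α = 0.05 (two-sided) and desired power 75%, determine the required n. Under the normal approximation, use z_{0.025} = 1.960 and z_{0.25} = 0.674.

n = 8

For a one-sample test: n = ((z_{α/2} + z_β) / d)².
z_{α/2} + z_β = 1.960 + 0.674 = 2.634.
n = (2.634 / 0.97)² = 2.715² = 7.37.
Round up.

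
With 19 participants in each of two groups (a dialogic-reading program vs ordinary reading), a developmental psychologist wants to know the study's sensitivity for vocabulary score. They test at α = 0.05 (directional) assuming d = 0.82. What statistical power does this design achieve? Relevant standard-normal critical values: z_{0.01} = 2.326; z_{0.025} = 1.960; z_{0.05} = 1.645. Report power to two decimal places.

For two equal groups, power = Φ(d·√(n/2) − z_{α}).
d·√(n/2) = 0.82 × √(19/2) = 0.82 × 3.082 = 2.527.
z_β = 2.527 − 1.645 = 0.882.
Power = Φ(0.882) = 0.811.

power ≈ 0.81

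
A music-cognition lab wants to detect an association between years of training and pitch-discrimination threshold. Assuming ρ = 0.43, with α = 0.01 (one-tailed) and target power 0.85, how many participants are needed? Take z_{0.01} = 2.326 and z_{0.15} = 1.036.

n = 57

Fisher's z: C = ½·ln((1+r)/(1−r)) = ½·ln(2.5088) = 0.4599.
n = ((z_{α} + z_β)/C)² + 3.
(2.326 + 1.036) / 0.4599 = 3.362 / 0.4599 = 7.310.
n = 7.310² + 3 = 53.44 + 3 = 56.4.
Round up.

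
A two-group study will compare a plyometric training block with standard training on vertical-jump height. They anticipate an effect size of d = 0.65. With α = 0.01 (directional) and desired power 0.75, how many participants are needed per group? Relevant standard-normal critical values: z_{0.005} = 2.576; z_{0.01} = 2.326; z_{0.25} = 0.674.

n = 43 per group

For two independent groups with equal n: n = 2·((z_{α} + z_β) / d)².
z_{α} + z_β = 2.326 + 0.674 = 3.000.
n = 2 × (3.000 / 0.65)² = 2 × 4.615² = 2 × 21.30 = 42.6.
Round up to the next whole participant.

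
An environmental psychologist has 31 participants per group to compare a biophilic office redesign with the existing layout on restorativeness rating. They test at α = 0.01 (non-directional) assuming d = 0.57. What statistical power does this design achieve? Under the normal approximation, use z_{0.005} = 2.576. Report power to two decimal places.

power ≈ 0.37

For two equal groups, power = Φ(d·√(n/2) − z_{α/2}).
d·√(n/2) = 0.57 × √(31/2) = 0.57 × 3.937 = 2.244.
z_β = 2.244 − 2.576 = -0.332.
Power = Φ(-0.332) = 0.370.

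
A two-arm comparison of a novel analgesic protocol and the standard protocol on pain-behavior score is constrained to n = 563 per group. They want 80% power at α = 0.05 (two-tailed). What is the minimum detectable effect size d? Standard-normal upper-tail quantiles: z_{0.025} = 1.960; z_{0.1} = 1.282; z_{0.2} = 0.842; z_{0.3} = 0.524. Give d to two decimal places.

For two independent groups of n = 563 each: d_min = (z_{α/2} + z_β)·√(2/n).
z-sum = 1.960 + 0.842 = 2.802.
d_min = 2.802 × √(2/563) = 2.802 × 0.0596 = 0.167.

d_min ≈ 0.17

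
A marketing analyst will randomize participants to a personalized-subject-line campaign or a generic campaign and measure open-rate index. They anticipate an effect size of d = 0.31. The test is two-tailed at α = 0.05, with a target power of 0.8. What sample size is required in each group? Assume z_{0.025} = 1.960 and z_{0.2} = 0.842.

n = 164 per group

For two independent groups with equal n: n = 2·((z_{α/2} + z_β) / d)².
z_{α/2} + z_β = 1.960 + 0.842 = 2.802.
n = 2 × (2.802 / 0.31)² = 2 × 9.039² = 2 × 81.70 = 163.4.
Round up to the next whole participant.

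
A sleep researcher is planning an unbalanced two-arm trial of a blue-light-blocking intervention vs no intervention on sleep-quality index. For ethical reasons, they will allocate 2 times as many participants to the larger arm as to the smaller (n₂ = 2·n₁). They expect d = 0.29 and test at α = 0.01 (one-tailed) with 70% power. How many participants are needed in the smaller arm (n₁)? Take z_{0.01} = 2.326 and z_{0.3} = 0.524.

n₁ = 145

With allocation ratio k = n₂/n₁ = 2, Var(x̄₁−x̄₂) = σ²(1/n₁ + 1/(k·n₁)) = σ²·(k+1)/(k·n₁).
So n₁ = (1 + 1/k)·((z_{α} + z_β)/d)² = 1.500 × (2.850/0.29)².
n₁ = 1.500 × 96.58 = 144.9.
Round up: n₁ = 145, giving n₂ = 2 × 145 = 290.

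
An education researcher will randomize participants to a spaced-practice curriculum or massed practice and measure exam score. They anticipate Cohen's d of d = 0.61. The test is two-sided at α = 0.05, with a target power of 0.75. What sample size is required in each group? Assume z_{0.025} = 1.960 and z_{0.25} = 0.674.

For two independent groups with equal n: n = 2·((z_{α/2} + z_β) / d)².
z_{α/2} + z_β = 1.960 + 0.674 = 2.634.
n = 2 × (2.634 / 0.61)² = 2 × 4.318² = 2 × 18.65 = 37.3.
Round up to the next whole participant.

n = 38 per group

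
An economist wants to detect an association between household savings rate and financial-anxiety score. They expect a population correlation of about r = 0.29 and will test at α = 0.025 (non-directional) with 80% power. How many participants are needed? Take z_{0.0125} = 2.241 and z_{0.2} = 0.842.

Fisher's z: C = ½·ln((1+r)/(1−r)) = ½·ln(1.8169) = 0.2986.
n = ((z_{α/2} + z_β)/C)² + 3.
(2.241 + 0.842) / 0.2986 = 3.083 / 0.2986 = 10.325.
n = 10.325² + 3 = 106.60 + 3 = 109.6.
Round up.

n = 110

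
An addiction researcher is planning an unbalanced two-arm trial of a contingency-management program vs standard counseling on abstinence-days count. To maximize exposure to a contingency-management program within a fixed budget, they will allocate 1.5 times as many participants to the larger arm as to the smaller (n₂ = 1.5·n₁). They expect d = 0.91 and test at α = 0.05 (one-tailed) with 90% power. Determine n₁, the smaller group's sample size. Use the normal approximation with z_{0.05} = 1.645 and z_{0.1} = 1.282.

With allocation ratio k = n₂/n₁ = 1.5, Var(x̄₁−x̄₂) = σ²(1/n₁ + 1/(k·n₁)) = σ²·(k+1)/(k·n₁).
So n₁ = (1 + 1/k)·((z_{α} + z_β)/d)² = 1.667 × (2.927/0.91)².
n₁ = 1.667 × 10.35 = 17.2.
Round up: n₁ = 18, giving n₂ = 1.5 × 18 = 27.

n₁ = 18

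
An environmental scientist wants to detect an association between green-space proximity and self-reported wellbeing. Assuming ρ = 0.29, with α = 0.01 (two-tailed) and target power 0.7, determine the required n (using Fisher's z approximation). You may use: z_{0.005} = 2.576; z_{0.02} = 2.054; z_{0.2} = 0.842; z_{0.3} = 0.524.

n = 111

Fisher's z: C = ½·ln((1+r)/(1−r)) = ½·ln(1.8169) = 0.2986.
n = ((z_{α/2} + z_β)/C)² + 3.
(2.576 + 0.524) / 0.2986 = 3.100 / 0.2986 = 10.382.
n = 10.382² + 3 = 107.78 + 3 = 110.8.
Round up.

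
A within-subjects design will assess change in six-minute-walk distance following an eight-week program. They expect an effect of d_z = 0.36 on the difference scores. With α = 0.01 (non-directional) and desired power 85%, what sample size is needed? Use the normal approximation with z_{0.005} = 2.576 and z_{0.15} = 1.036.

n = 101 pairs

For a paired (one-sample on differences) test: n = ((z_{α/2} + z_β) / d)².
z_{α/2} + z_β = 2.576 + 1.036 = 3.612.
n = (3.612 / 0.36)² = 10.033² = 100.67.
Round up.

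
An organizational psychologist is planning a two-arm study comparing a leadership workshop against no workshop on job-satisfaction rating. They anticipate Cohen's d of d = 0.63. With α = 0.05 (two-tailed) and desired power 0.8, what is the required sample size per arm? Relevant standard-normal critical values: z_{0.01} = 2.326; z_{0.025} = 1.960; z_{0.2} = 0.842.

For two independent groups with equal n: n = 2·((z_{α/2} + z_β) / d)².
z_{α/2} + z_β = 1.960 + 0.842 = 2.802.
n = 2 × (2.802 / 0.63)² = 2 × 4.448² = 2 × 19.78 = 39.6.
Round up to the next whole participant.

n = 40 per group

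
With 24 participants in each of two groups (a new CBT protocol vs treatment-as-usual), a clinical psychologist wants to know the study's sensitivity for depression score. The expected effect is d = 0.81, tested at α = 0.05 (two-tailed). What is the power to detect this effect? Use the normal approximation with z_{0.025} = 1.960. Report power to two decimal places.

For two equal groups, power = Φ(d·√(n/2) − z_{α/2}).
d·√(n/2) = 0.81 × √(24/2) = 0.81 × 3.464 = 2.806.
z_β = 2.806 − 1.960 = 0.846.
Power = Φ(0.846) = 0.801.

power ≈ 0.80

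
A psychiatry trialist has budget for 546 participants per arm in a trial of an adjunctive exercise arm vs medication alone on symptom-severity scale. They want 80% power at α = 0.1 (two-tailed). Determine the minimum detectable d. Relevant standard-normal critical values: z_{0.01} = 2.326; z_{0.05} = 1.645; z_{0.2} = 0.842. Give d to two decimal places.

d_min ≈ 0.15

For two independent groups of n = 546 each: d_min = (z_{α/2} + z_β)·√(2/n).
z-sum = 1.645 + 0.842 = 2.487.
d_min = 2.487 × √(2/546) = 2.487 × 0.0605 = 0.151.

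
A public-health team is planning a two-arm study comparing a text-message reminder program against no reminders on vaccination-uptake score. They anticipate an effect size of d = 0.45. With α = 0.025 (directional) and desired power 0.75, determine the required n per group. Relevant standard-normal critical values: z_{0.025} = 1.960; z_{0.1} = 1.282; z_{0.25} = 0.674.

For two independent groups with equal n: n = 2·((z_{α} + z_β) / d)².
z_{α} + z_β = 1.960 + 0.674 = 2.634.
n = 2 × (2.634 / 0.45)² = 2 × 5.853² = 2 × 34.26 = 68.5.
Round up to the next whole participant.

n = 69 per group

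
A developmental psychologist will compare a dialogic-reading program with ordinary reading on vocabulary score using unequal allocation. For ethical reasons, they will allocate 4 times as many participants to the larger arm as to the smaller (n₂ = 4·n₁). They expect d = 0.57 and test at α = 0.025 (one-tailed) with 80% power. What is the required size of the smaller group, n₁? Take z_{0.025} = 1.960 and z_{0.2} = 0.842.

With allocation ratio k = n₂/n₁ = 4, Var(x̄₁−x̄₂) = σ²(1/n₁ + 1/(k·n₁)) = σ²·(k+1)/(k·n₁).
So n₁ = (1 + 1/k)·((z_{α} + z_β)/d)² = 1.250 × (2.802/0.57)².
n₁ = 1.250 × 24.16 = 30.2.
Round up: n₁ = 31, giving n₂ = 4 × 31 = 124.

n₁ = 31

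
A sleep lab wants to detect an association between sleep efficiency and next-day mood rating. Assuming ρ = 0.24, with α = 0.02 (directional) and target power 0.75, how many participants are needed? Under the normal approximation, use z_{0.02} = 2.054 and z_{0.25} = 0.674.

n = 128

Fisher's z: C = ½·ln((1+r)/(1−r)) = ½·ln(1.6316) = 0.2448.
n = ((z_{α} + z_β)/C)² + 3.
(2.054 + 0.674) / 0.2448 = 2.728 / 0.2448 = 11.144.
n = 11.144² + 3 = 124.18 + 3 = 127.2.
Round up.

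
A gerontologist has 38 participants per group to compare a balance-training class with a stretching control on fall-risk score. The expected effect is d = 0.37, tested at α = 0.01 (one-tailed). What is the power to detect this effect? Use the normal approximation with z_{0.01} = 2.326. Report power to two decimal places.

For two equal groups, power = Φ(d·√(n/2) − z_{α}).
d·√(n/2) = 0.37 × √(38/2) = 0.37 × 4.359 = 1.613.
z_β = 1.613 − 2.326 = -0.713.
Power = Φ(-0.713) = 0.238.

power ≈ 0.24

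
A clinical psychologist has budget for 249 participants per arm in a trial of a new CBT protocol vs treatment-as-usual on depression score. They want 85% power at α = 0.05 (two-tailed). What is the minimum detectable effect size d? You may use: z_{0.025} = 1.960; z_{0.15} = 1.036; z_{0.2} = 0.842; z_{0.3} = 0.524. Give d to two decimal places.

For two independent groups of n = 249 each: d_min = (z_{α/2} + z_β)·√(2/n).
z-sum = 1.960 + 1.036 = 2.996.
d_min = 2.996 × √(2/249) = 2.996 × 0.0896 = 0.269.

d_min ≈ 0.27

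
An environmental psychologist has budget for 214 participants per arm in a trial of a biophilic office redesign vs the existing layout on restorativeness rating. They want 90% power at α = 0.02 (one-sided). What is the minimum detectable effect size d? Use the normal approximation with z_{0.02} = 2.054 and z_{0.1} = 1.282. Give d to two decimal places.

For two independent groups of n = 214 each: d_min = (z_{α} + z_β)·√(2/n).
z-sum = 2.054 + 1.282 = 3.336.
d_min = 3.336 × √(2/214) = 3.336 × 0.0967 = 0.323.

d_min ≈ 0.32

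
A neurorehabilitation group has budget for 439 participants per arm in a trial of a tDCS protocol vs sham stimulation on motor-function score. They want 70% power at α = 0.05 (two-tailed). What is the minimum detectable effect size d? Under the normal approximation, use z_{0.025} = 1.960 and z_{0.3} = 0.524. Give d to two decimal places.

For two independent groups of n = 439 each: d_min = (z_{α/2} + z_β)·√(2/n).
z-sum = 1.960 + 0.524 = 2.484.
d_min = 2.484 × √(2/439) = 2.484 × 0.0675 = 0.168.

d_min ≈ 0.17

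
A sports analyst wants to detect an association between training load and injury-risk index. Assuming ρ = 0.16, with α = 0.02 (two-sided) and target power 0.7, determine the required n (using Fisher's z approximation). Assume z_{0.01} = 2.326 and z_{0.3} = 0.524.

Fisher's z: C = ½·ln((1+r)/(1−r)) = ½·ln(1.3810) = 0.1614.
n = ((z_{α/2} + z_β)/C)² + 3.
(2.326 + 0.524) / 0.1614 = 2.850 / 0.1614 = 17.658.
n = 17.658² + 3 = 311.80 + 3 = 314.8.
Round up.

n = 315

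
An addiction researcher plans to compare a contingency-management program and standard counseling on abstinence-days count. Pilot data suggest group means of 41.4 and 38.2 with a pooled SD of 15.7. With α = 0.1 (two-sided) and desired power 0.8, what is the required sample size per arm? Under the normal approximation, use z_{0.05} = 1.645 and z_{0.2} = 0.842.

n = 298 per group

Cohen's d = |M₁ − M₂| / SD_pooled = |41.4 − 38.2| / 15.7 = 3.2 / 15.7 = 0.204.
For two independent groups with equal n: n = 2·((z_{α/2} + z_β) / d)².
z_{α/2} + z_β = 1.645 + 0.842 = 2.487.
n = 2 × (2.487 / 0.204)² = 2 × 12.191² = 2 × 148.62 = 297.2.
Round up to the next whole participant.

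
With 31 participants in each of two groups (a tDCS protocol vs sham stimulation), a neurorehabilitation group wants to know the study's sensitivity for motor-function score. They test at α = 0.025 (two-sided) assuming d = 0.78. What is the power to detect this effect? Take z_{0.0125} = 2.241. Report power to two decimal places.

power ≈ 0.80

For two equal groups, power = Φ(d·√(n/2) − z_{α/2}).
d·√(n/2) = 0.78 × √(31/2) = 0.78 × 3.937 = 3.071.
z_β = 3.071 − 2.241 = 0.830.
Power = Φ(0.830) = 0.797.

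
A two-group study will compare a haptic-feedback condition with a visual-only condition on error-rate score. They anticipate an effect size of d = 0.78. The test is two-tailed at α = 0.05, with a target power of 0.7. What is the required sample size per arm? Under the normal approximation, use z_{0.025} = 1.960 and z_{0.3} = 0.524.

For two independent groups with equal n: n = 2·((z_{α/2} + z_β) / d)².
z_{α/2} + z_β = 1.960 + 0.524 = 2.484.
n = 2 × (2.484 / 0.78)² = 2 × 3.185² = 2 × 10.14 = 20.3.
Round up to the next whole participant.

n = 21 per group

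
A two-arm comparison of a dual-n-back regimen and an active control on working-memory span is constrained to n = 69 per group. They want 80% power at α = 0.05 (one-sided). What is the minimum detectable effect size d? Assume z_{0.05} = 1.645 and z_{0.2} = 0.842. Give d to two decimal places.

For two independent groups of n = 69 each: d_min = (z_{α} + z_β)·√(2/n).
z-sum = 1.645 + 0.842 = 2.487.
d_min = 2.487 × √(2/69) = 2.487 × 0.1703 = 0.423.

d_min ≈ 0.42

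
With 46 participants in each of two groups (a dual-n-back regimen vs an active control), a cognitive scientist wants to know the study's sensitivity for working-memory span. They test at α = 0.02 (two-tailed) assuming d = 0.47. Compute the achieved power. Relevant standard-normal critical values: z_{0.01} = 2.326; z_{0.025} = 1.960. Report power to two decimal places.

For two equal groups, power = Φ(d·√(n/2) − z_{α/2}).
d·√(n/2) = 0.47 × √(46/2) = 0.47 × 4.796 = 2.254.
z_β = 2.254 − 2.326 = -0.072.
Power = Φ(-0.072) = 0.471.

power ≈ 0.47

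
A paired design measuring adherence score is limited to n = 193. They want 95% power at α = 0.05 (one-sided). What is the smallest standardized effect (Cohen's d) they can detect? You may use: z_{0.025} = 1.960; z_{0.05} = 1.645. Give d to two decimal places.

For a single sample (or paired design) of n = 193: d_min = (z_{α} + z_β)/√n.
z-sum = 1.645 + 1.645 = 3.290.
d_min = 3.290 / √193 = 3.290 / 13.892 = 0.237.

d_min ≈ 0.24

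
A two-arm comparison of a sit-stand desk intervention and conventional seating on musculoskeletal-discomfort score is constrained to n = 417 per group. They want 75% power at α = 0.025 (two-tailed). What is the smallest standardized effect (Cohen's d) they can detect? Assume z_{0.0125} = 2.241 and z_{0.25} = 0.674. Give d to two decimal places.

For two independent groups of n = 417 each: d_min = (z_{α/2} + z_β)·√(2/n).
z-sum = 2.241 + 0.674 = 2.915.
d_min = 2.915 × √(2/417) = 2.915 × 0.0693 = 0.202.

d_min ≈ 0.20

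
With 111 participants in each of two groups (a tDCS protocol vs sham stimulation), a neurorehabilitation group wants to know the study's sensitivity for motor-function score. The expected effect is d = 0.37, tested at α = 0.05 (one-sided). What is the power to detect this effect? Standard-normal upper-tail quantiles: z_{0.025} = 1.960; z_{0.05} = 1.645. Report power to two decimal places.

power ≈ 0.87

For two equal groups, power = Φ(d·√(n/2) − z_{α}).
d·√(n/2) = 0.37 × √(111/2) = 0.37 × 7.450 = 2.756.
z_β = 2.756 − 1.645 = 1.111.
Power = Φ(1.111) = 0.867.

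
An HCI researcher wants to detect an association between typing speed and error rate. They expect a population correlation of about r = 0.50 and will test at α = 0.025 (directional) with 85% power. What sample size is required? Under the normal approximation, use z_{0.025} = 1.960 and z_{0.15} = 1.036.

Fisher's z: C = ½·ln((1+r)/(1−r)) = ½·ln(3.0000) = 0.5493.
n = ((z_{α} + z_β)/C)² + 3.
(1.960 + 1.036) / 0.5493 = 2.996 / 0.5493 = 5.454.
n = 5.454² + 3 = 29.75 + 3 = 32.7.
Round up.

n = 33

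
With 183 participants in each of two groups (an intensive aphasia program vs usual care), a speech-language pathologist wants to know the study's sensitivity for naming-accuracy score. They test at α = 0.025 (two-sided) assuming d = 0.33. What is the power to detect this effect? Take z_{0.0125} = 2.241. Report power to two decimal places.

power ≈ 0.82

For two equal groups, power = Φ(d·√(n/2) − z_{α/2}).
d·√(n/2) = 0.33 × √(183/2) = 0.33 × 9.566 = 3.157.
z_β = 3.157 − 2.241 = 0.916.
Power = Φ(0.916) = 0.820.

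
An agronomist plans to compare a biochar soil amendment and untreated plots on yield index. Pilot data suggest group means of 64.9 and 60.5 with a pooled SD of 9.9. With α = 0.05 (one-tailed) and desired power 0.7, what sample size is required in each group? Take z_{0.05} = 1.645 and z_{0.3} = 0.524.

Cohen's d = |M₁ − M₂| / SD_pooled = |64.9 − 60.5| / 9.9 = 4.4 / 9.9 = 0.444.
For two independent groups with equal n: n = 2·((z_{α} + z_β) / d)².
z_{α} + z_β = 1.645 + 0.524 = 2.169.
n = 2 × (2.169 / 0.444)² = 2 × 4.885² = 2 × 23.86 = 47.7.
Round up to the next whole participant.

n = 48 per group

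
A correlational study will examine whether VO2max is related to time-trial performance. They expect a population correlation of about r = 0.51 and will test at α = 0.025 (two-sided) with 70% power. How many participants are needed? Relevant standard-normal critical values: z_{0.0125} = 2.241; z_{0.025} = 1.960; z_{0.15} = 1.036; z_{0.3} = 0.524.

Fisher's z: C = ½·ln((1+r)/(1−r)) = ½·ln(3.0816) = 0.5627.
n = ((z_{α/2} + z_β)/C)² + 3.
(2.241 + 0.524) / 0.5627 = 2.765 / 0.5627 = 4.914.
n = 4.914² + 3 = 24.15 + 3 = 27.1.
Round up.

n = 28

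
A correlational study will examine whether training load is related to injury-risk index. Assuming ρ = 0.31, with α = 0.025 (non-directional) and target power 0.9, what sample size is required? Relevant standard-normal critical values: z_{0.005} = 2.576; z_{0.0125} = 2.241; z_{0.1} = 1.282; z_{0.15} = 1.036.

Fisher's z: C = ½·ln((1+r)/(1−r)) = ½·ln(1.8986) = 0.3205.
n = ((z_{α/2} + z_β)/C)² + 3.
(2.241 + 1.282) / 0.3205 = 3.523 / 0.3205 = 10.992.
n = 10.992² + 3 = 120.83 + 3 = 123.8.
Round up.

n = 124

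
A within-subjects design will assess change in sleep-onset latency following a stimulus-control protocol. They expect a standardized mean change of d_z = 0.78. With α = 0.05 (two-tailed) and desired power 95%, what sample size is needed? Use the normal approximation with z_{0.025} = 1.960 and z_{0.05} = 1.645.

For a paired (one-sample on differences) test: n = ((z_{α/2} + z_β) / d)².
z_{α/2} + z_β = 1.960 + 1.645 = 3.605.
n = (3.605 / 0.78)² = 4.622² = 21.36.
Round up.

n = 22 pairs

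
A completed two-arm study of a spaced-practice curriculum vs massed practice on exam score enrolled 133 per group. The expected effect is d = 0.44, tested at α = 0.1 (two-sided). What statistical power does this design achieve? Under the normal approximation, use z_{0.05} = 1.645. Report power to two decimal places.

For two equal groups, power = Φ(d·√(n/2) − z_{α/2}).
d·√(n/2) = 0.44 × √(133/2) = 0.44 × 8.155 = 3.588.
z_β = 3.588 − 1.645 = 1.943.
Power = Φ(1.943) = 0.974.

power ≈ 0.97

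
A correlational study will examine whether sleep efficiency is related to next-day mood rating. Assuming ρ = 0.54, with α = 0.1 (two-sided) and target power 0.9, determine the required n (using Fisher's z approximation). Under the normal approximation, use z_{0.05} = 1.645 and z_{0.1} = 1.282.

Fisher's z: C = ½·ln((1+r)/(1−r)) = ½·ln(3.3478) = 0.6042.
n = ((z_{α/2} + z_β)/C)² + 3.
(1.645 + 1.282) / 0.6042 = 2.927 / 0.6042 = 4.844.
n = 4.844² + 3 = 23.47 + 3 = 26.5.
Round up.

n = 27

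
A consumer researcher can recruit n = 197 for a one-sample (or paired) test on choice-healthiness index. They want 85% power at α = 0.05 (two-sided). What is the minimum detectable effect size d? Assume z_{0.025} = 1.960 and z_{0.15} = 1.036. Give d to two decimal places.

d_min ≈ 0.21

For a single sample (or paired design) of n = 197: d_min = (z_{α/2} + z_β)/√n.
z-sum = 1.960 + 1.036 = 2.996.
d_min = 2.996 / √197 = 2.996 / 14.036 = 0.213.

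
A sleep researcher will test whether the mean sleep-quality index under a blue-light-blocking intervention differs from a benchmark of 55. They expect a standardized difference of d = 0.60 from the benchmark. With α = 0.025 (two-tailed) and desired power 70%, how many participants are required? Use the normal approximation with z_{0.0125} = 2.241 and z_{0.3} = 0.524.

For a one-sample test: n = ((z_{α/2} + z_β) / d)².
z_{α/2} + z_β = 2.241 + 0.524 = 2.765.
n = (2.765 / 0.60)² = 4.608² = 21.24.
Round up.

n = 22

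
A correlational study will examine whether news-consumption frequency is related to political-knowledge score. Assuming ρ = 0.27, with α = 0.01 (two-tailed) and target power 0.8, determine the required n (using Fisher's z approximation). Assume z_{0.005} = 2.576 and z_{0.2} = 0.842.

Fisher's z: C = ½·ln((1+r)/(1−r)) = ½·ln(1.7397) = 0.2769.
n = ((z_{α/2} + z_β)/C)² + 3.
(2.576 + 0.842) / 0.2769 = 3.418 / 0.2769 = 12.344.
n = 12.344² + 3 = 152.37 + 3 = 155.4.
Round up.

n = 156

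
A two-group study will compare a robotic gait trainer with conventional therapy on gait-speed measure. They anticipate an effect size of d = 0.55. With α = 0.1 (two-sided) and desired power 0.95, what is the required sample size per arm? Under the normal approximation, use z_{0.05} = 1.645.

n = 72 per group

For two independent groups with equal n: n = 2·((z_{α/2} + z_β) / d)².
z_{α/2} + z_β = 1.645 + 1.645 = 3.290.
n = 2 × (3.290 / 0.55)² = 2 × 5.982² = 2 × 35.78 = 71.6.
Round up to the next whole participant.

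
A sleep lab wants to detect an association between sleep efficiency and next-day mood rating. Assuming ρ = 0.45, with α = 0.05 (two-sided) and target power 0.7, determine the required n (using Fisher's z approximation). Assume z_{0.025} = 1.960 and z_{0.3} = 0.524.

Fisher's z: C = ½·ln((1+r)/(1−r)) = ½·ln(2.6364) = 0.4847.
n = ((z_{α/2} + z_β)/C)² + 3.
(1.960 + 0.524) / 0.4847 = 2.484 / 0.4847 = 5.125.
n = 5.125² + 3 = 26.26 + 3 = 29.3.
Round up.

n = 30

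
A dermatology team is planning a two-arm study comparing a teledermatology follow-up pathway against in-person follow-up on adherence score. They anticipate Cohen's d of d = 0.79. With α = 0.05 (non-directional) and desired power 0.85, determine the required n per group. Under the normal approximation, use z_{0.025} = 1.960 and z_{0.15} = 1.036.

n = 29 per group

For two independent groups with equal n: n = 2·((z_{α/2} + z_β) / d)².
z_{α/2} + z_β = 1.960 + 1.036 = 2.996.
n = 2 × (2.996 / 0.79)² = 2 × 3.792² = 2 × 14.38 = 28.8.
Round up to the next whole participant.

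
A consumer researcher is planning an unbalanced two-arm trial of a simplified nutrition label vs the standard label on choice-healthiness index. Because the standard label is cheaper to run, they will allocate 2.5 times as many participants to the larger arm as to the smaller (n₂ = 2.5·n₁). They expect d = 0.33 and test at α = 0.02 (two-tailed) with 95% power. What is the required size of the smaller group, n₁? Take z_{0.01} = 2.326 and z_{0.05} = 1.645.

With allocation ratio k = n₂/n₁ = 2.5, Var(x̄₁−x̄₂) = σ²(1/n₁ + 1/(k·n₁)) = σ²·(k+1)/(k·n₁).
So n₁ = (1 + 1/k)·((z_{α/2} + z_β)/d)² = 1.400 × (3.971/0.33)².
n₁ = 1.400 × 144.80 = 202.7.
Round up: n₁ = 203, giving n₂ = ⌈2.5 × 203⌉ = ⌈507.5⌉ = 508.

n₁ = 203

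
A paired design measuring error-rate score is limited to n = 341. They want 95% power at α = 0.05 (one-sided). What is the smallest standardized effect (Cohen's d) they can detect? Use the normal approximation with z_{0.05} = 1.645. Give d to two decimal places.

d_min ≈ 0.18

For a single sample (or paired design) of n = 341: d_min = (z_{α} + z_β)/√n.
z-sum = 1.645 + 1.645 = 3.290.
d_min = 3.290 / √341 = 3.290 / 18.466 = 0.178.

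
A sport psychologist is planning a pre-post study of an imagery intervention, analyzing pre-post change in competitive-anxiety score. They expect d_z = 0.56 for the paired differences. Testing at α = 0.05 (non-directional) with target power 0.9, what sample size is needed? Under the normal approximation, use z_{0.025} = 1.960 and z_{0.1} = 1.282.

For a paired (one-sample on differences) test: n = ((z_{α/2} + z_β) / d)².
z_{α/2} + z_β = 1.960 + 1.282 = 3.242.
n = (3.242 / 0.56)² = 5.789² = 33.52.
Round up.

n = 34 pairs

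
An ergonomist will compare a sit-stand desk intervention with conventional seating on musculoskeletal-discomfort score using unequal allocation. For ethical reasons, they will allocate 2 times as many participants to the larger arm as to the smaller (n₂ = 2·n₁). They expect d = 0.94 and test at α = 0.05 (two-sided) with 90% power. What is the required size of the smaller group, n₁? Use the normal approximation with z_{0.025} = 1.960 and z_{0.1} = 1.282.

n₁ = 18

With allocation ratio k = n₂/n₁ = 2, Var(x̄₁−x̄₂) = σ²(1/n₁ + 1/(k·n₁)) = σ²·(k+1)/(k·n₁).
So n₁ = (1 + 1/k)·((z_{α/2} + z_β)/d)² = 1.500 × (3.242/0.94)².
n₁ = 1.500 × 11.90 = 17.8.
Round up: n₁ = 18, giving n₂ = 2 × 18 = 36.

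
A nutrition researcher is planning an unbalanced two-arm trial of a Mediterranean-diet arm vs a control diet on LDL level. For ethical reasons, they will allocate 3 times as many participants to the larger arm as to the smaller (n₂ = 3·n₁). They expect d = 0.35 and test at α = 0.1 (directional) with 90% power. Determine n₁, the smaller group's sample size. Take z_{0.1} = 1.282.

With allocation ratio k = n₂/n₁ = 3, Var(x̄₁−x̄₂) = σ²(1/n₁ + 1/(k·n₁)) = σ²·(k+1)/(k·n₁).
So n₁ = (1 + 1/k)·((z_{α} + z_β)/d)² = 1.333 × (2.564/0.35)².
n₁ = 1.333 × 53.67 = 71.6.
Round up: n₁ = 72, giving n₂ = 3 × 72 = 216.

n₁ = 72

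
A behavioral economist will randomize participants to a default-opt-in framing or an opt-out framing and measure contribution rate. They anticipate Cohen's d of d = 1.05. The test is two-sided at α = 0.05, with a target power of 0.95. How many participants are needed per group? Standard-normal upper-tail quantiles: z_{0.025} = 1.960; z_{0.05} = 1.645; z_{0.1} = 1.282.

n = 24 per group

For two independent groups with equal n: n = 2·((z_{α/2} + z_β) / d)².
z_{α/2} + z_β = 1.960 + 1.645 = 3.605.
n = 2 × (3.605 / 1.05)² = 2 × 3.433² = 2 × 11.79 = 23.6.
Round up to the next whole participant.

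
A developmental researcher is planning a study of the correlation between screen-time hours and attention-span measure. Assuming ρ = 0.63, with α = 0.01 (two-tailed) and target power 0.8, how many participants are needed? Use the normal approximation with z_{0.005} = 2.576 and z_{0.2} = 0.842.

Fisher's z: C = ½·ln((1+r)/(1−r)) = ½·ln(4.4054) = 0.7414.
n = ((z_{α/2} + z_β)/C)² + 3.
(2.576 + 0.842) / 0.7414 = 3.418 / 0.7414 = 4.610.
n = 4.610² + 3 = 21.25 + 3 = 24.3.
Round up.

n = 25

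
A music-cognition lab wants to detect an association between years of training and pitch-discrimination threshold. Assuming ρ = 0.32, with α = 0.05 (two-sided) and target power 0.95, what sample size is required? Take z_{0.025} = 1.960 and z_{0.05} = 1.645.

Fisher's z: C = ½·ln((1+r)/(1−r)) = ½·ln(1.9412) = 0.3316.
n = ((z_{α/2} + z_β)/C)² + 3.
(1.960 + 1.645) / 0.3316 = 3.605 / 0.3316 = 10.872.
n = 10.872² + 3 = 118.19 + 3 = 121.2.
Round up.

n = 122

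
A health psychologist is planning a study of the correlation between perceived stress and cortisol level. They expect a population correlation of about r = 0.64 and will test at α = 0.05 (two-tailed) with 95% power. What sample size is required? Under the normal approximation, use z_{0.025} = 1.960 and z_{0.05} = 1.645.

Fisher's z: C = ½·ln((1+r)/(1−r)) = ½·ln(4.5556) = 0.7582.
n = ((z_{α/2} + z_β)/C)² + 3.
(1.960 + 1.645) / 0.7582 = 3.605 / 0.7582 = 4.755.
n = 4.755² + 3 = 22.61 + 3 = 25.6.
Round up.

n = 26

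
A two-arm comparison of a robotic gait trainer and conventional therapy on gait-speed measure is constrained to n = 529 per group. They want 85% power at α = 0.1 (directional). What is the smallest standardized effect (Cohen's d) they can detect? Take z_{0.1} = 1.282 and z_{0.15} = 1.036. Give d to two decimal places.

For two independent groups of n = 529 each: d_min = (z_{α} + z_β)·√(2/n).
z-sum = 1.282 + 1.036 = 2.318.
d_min = 2.318 × √(2/529) = 2.318 × 0.0615 = 0.143.

d_min ≈ 0.14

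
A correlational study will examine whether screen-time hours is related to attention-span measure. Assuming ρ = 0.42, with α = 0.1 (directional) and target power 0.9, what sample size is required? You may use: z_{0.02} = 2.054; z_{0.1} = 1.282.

n = 36

Fisher's z: C = ½·ln((1+r)/(1−r)) = ½·ln(2.4483) = 0.4477.
n = ((z_{α} + z_β)/C)² + 3.
(1.282 + 1.282) / 0.4477 = 2.564 / 0.4477 = 5.727.
n = 5.727² + 3 = 32.80 + 3 = 35.8.
Round up.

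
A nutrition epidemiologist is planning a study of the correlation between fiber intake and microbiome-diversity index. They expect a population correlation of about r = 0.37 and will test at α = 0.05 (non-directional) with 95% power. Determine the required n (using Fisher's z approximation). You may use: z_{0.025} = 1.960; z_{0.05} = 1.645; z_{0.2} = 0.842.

Fisher's z: C = ½·ln((1+r)/(1−r)) = ½·ln(2.1746) = 0.3884.
n = ((z_{α/2} + z_β)/C)² + 3.
(1.960 + 1.645) / 0.3884 = 3.605 / 0.3884 = 9.282.
n = 9.282² + 3 = 86.15 + 3 = 89.1.
Round up.

n = 90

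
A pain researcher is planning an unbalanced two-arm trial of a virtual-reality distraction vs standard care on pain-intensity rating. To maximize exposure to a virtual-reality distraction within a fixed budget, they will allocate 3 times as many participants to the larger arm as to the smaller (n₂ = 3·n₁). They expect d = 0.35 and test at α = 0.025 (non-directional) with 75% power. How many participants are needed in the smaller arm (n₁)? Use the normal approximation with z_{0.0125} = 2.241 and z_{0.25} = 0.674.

n₁ = 93

With allocation ratio k = n₂/n₁ = 3, Var(x̄₁−x̄₂) = σ²(1/n₁ + 1/(k·n₁)) = σ²·(k+1)/(k·n₁).
So n₁ = (1 + 1/k)·((z_{α/2} + z_β)/d)² = 1.333 × (2.915/0.35)².
n₁ = 1.333 × 69.37 = 92.5.
Round up: n₁ = 93, giving n₂ = 3 × 93 = 279.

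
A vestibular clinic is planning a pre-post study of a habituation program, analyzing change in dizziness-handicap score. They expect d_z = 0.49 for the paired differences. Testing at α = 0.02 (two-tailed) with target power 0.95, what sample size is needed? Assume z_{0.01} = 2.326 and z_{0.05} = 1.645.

n = 66 pairs

For a paired (one-sample on differences) test: n = ((z_{α/2} + z_β) / d)².
z_{α/2} + z_β = 2.326 + 1.645 = 3.971.
n = (3.971 / 0.49)² = 8.104² = 65.68.
Round up.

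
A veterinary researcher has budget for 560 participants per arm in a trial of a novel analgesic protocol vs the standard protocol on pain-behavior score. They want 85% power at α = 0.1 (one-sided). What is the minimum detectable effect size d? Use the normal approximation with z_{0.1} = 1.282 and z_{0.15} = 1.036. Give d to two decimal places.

For two independent groups of n = 560 each: d_min = (z_{α} + z_β)·√(2/n).
z-sum = 1.282 + 1.036 = 2.318.
d_min = 2.318 × √(2/560) = 2.318 × 0.0598 = 0.139.

d_min ≈ 0.14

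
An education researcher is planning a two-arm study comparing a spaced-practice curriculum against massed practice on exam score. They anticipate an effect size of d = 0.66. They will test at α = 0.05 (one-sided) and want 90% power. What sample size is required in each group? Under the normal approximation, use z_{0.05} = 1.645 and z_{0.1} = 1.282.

For two independent groups with equal n: n = 2·((z_{α} + z_β) / d)².
z_{α} + z_β = 1.645 + 1.282 = 2.927.
n = 2 × (2.927 / 0.66)² = 2 × 4.435² = 2 × 19.67 = 39.3.
Round up to the next whole participant.

n = 40 per group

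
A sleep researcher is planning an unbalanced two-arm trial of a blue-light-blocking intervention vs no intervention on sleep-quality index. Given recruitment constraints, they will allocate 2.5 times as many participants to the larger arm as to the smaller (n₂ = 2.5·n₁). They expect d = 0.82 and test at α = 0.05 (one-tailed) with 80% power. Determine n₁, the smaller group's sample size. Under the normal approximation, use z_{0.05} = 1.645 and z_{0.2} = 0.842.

With allocation ratio k = n₂/n₁ = 2.5, Var(x̄₁−x̄₂) = σ²(1/n₁ + 1/(k·n₁)) = σ²·(k+1)/(k·n₁).
So n₁ = (1 + 1/k)·((z_{α} + z_β)/d)² = 1.400 × (2.487/0.82)².
n₁ = 1.400 × 9.20 = 12.9.
Round up: n₁ = 13, giving n₂ = ⌈2.5 × 13⌉ = ⌈32.5⌉ = 33.

n₁ = 13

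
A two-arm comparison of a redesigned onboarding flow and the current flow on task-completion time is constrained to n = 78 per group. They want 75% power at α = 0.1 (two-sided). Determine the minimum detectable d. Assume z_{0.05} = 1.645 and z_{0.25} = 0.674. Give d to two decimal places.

For two independent groups of n = 78 each: d_min = (z_{α/2} + z_β)·√(2/n).
z-sum = 1.645 + 0.674 = 2.319.
d_min = 2.319 × √(2/78) = 2.319 × 0.1601 = 0.371.

d_min ≈ 0.37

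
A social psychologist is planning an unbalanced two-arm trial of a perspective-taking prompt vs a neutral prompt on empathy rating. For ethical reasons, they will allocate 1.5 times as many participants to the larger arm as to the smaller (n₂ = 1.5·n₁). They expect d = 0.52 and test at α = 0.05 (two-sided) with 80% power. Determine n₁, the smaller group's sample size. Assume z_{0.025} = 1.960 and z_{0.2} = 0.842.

With allocation ratio k = n₂/n₁ = 1.5, Var(x̄₁−x̄₂) = σ²(1/n₁ + 1/(k·n₁)) = σ²·(k+1)/(k·n₁).
So n₁ = (1 + 1/k)·((z_{α/2} + z_β)/d)² = 1.667 × (2.802/0.52)².
n₁ = 1.667 × 29.04 = 48.4.
Round up: n₁ = 49, giving n₂ = ⌈1.5 × 49⌉ = ⌈73.5⌉ = 74.

n₁ = 49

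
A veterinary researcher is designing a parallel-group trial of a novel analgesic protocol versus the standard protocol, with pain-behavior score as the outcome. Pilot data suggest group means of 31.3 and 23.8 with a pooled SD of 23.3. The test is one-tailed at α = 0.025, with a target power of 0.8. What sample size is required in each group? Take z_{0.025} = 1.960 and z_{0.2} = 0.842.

n = 152 per group

Cohen's d = |M₁ − M₂| / SD_pooled = |31.3 − 23.8| / 23.3 = 7.5 / 23.3 = 0.322.
For two independent groups with equal n: n = 2·((z_{α} + z_β) / d)².
z_{α} + z_β = 1.960 + 0.842 = 2.802.
n = 2 × (2.802 / 0.322)² = 2 × 8.702² = 2 × 75.72 = 151.4.
Round up to the next whole participant.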